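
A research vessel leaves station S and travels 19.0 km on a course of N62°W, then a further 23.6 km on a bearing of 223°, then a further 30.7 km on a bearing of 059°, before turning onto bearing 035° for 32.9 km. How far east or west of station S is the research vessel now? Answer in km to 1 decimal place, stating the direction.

Leg 1 (N62°W, 19.0 km): east 19.0 sin 298° = -16.78, north 19.0 cos 298° = 8.92
Leg 2 (223°, 23.6 km): east 23.6 sin 223° = -16.10, north 23.6 cos 223° = -17.26
Leg 3 (059°, 30.7 km): east 30.7 sin 59° = 26.32, north 30.7 cos 59° = 15.81
Leg 4 (035°, 32.9 km): east 32.9 sin 35° = 18.87, north 32.9 cos 35° = 26.95
Net east component: 12.31 km.

12.3 km east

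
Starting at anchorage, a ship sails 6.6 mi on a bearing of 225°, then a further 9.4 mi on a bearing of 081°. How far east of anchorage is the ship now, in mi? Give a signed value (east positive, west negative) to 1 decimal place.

Leg 1 (225°, 6.6 mi): east 6.6 sin 225° = -4.67, north 6.6 cos 225° = -4.67
Leg 2 (081°, 9.4 mi): east 9.4 sin 81° = 9.28, north 9.4 cos 81° = 1.47
Net east component: 4.62 mi.

4.6 mi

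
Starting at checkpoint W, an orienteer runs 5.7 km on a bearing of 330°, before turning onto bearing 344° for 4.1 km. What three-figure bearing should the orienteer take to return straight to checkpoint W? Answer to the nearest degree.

156°

Leg 1 (330°, 5.7 km): east 5.7 sin 330° = -2.85, north 5.7 cos 330° = 4.94
Leg 2 (344°, 4.1 km): east 4.1 sin 344° = -1.13, north 4.1 cos 344° = 3.94
Net displacement: -3.98 east, 8.88 north. Direction back to start is (3.98, -8.88): bearing = atan2(3.98, -8.88) mod 360° = 155.85° ≈ 156°.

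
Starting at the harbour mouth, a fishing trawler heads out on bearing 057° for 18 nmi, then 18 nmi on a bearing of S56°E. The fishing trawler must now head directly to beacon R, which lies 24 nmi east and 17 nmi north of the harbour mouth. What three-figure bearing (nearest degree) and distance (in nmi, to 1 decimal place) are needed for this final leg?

Leg 1 (057°, 18 nmi): east 18 sin 57° = 15.10, north 18 cos 57° = 9.80
Leg 2 (S56°E, 18 nmi): east 18 sin 124° = 14.92, north 18 cos 124° = -10.07
Current position: (30.02, -0.26). Target: (24, 17). Remaining: Δeast = -6.02, Δnorth = 17.26.
Bearing = atan2(-6.02, 17.26) mod 360° = 340.78°; distance = √((-6.02)² + (17.26)²) = 18.281 nmi.

341°, 18.3 nmi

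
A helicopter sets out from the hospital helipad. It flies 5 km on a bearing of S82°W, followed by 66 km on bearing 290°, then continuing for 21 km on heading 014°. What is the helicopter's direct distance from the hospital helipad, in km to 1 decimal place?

74.9 km

Leg 1 (S82°W, 5 km): east 5 sin 262° = -4.95, north 5 cos 262° = -0.70
Leg 2 (290°, 66 km): east 66 sin 290° = -62.02, north 66 cos 290° = 22.57
Leg 3 (014°, 21 km): east 21 sin 14° = 5.08, north 21 cos 14° = 20.38
Net: -61.89 east, 42.25 north. Distance = √((-61.89)² + (42.25)²) = 74.939 km.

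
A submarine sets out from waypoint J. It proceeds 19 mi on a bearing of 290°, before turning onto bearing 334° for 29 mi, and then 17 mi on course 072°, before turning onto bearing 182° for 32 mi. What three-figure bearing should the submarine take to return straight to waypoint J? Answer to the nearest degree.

Leg 1 (290°, 19 mi): east 19 sin 290° = -17.85, north 19 cos 290° = 6.50
Leg 2 (334°, 29 mi): east 29 sin 334° = -12.71, north 29 cos 334° = 26.07
Leg 3 (072°, 17 mi): east 17 sin 72° = 16.17, north 17 cos 72° = 5.25
Leg 4 (182°, 32 mi): east 32 sin 182° = -1.12, north 32 cos 182° = -31.98
Net displacement: -15.52 east, 5.84 north. Direction back to start is (15.52, -5.84): bearing = atan2(15.52, -5.84) mod 360° = 110.61° ≈ 111°.

111°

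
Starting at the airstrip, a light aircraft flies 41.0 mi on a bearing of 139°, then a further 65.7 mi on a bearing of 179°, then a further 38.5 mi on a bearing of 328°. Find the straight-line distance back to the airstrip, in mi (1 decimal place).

Leg 1 (139°, 41.0 mi): east 41.0 sin 139° = 26.90, north 41.0 cos 139° = -30.94
Leg 2 (179°, 65.7 mi): east 65.7 sin 179° = 1.15, north 65.7 cos 179° = -65.69
Leg 3 (328°, 38.5 mi): east 38.5 sin 328° = -20.40, north 38.5 cos 328° = 32.65
Net: 7.64 east, -63.98 north. Distance = √((7.64)² + (-63.98)²) = 64.438 mi.

64.4 mi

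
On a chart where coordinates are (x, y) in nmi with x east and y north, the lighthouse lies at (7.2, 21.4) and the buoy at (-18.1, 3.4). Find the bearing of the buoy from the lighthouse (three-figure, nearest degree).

Δeast = -18.1 − 7.2 = -25.30; Δnorth = 3.4 − 21.4 = -18.00.
Bearing = atan2(Δeast, Δnorth) mod 360° = 234.57° ≈ 235°.

235°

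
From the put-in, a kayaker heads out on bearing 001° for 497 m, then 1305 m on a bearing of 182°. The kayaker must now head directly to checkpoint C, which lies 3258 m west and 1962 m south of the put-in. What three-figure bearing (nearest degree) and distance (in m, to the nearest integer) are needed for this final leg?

Leg 1 (001°, 497 m): east 497 sin 1° = 8.67, north 497 cos 1° = 496.92
Leg 2 (182°, 1305 m): east 1305 sin 182° = -45.54, north 1305 cos 182° = -1304.21
Current position: (-36.87, -807.28). Target: (-3258, -1962). Remaining: Δeast = -3221.13, Δnorth = -1154.72.
Bearing = atan2(-3221.13, -1154.72) mod 360° = 250.28°; distance = √((-3221.13)² + (-1154.72)²) = 3421.850 m.

250°, 3422 m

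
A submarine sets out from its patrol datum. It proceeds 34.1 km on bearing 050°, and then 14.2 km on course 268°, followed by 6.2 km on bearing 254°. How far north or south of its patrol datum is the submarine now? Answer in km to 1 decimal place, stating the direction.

19.7 km north

Leg 1 (050°, 34.1 km): east 34.1 sin 50° = 26.12, north 34.1 cos 50° = 21.92
Leg 2 (268°, 14.2 km): east 14.2 sin 268° = -14.19, north 14.2 cos 268° = -0.50
Leg 3 (254°, 6.2 km): east 6.2 sin 254° = -5.96, north 6.2 cos 254° = -1.71
Net north component: 19.71 km.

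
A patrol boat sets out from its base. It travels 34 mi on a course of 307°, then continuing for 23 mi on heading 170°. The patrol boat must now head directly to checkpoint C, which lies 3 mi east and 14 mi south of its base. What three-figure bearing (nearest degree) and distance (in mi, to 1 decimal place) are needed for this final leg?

Leg 1 (307°, 34 mi): east 34 sin 307° = -27.15, north 34 cos 307° = 20.46
Leg 2 (170°, 23 mi): east 23 sin 170° = 3.99, north 23 cos 170° = -22.65
Current position: (-23.16, -2.19). Target: (3, -14). Remaining: Δeast = 26.16, Δnorth = -11.81.
Bearing = atan2(26.16, -11.81) mod 360° = 114.30°; distance = √((26.16)² + (-11.81)²) = 28.702 mi.

114°, 28.7 mi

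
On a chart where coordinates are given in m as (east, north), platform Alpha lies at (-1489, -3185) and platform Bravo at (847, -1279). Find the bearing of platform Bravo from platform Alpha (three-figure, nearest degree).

051°

Δeast = 847 − -1489 = 2336.00; Δnorth = -1279 − -3185 = 1906.00.
Bearing = atan2(Δeast, Δnorth) mod 360° = 50.79° ≈ 051°.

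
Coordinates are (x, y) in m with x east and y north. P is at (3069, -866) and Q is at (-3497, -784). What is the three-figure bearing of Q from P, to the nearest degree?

Δeast = -3497 − 3069 = -6566.00; Δnorth = -784 − -866 = 82.00.
Bearing = atan2(Δeast, Δnorth) mod 360° = 270.72° ≈ 271°.

271°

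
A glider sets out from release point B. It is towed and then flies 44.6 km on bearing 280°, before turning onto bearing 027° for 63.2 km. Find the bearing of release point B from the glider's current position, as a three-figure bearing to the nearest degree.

Leg 1 (280°, 44.6 km): east 44.6 sin 280° = -43.92, north 44.6 cos 280° = 7.74
Leg 2 (027°, 63.2 km): east 63.2 sin 27° = 28.69, north 63.2 cos 27° = 56.31
Net displacement: -15.23 east, 64.06 north. Direction back to start is (15.23, -64.06): bearing = atan2(15.23, -64.06) mod 360° = 166.63° ≈ 167°.

167°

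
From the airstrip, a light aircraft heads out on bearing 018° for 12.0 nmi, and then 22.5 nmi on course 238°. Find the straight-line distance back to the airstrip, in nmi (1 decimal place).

15.4 nmi

Leg 1 (018°, 12.0 nmi): east 12.0 sin 18° = 3.71, north 12.0 cos 18° = 11.41
Leg 2 (238°, 22.5 nmi): east 22.5 sin 238° = -19.08, north 22.5 cos 238° = -11.92
Net: -15.37 east, -0.51 north. Distance = √((-15.37)² + (-0.51)²) = 15.381 nmi.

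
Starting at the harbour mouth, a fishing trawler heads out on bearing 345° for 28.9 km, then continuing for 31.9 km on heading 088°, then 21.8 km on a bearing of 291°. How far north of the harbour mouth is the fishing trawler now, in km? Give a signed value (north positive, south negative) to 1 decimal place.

Leg 1 (345°, 28.9 km): east 28.9 sin 345° = -7.48, north 28.9 cos 345° = 27.92
Leg 2 (088°, 31.9 km): east 31.9 sin 88° = 31.88, north 31.9 cos 88° = 1.11
Leg 3 (291°, 21.8 km): east 21.8 sin 291° = -20.35, north 21.8 cos 291° = 7.81
Net north component: 36.84 km.

36.8 km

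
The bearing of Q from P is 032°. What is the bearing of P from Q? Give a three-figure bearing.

212°

Back-bearing = 032° + 180° = 212°.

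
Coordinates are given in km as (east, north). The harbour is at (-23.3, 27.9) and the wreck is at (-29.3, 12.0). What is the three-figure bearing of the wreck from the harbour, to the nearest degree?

201°

Δeast = -29.3 − -23.3 = -6.00; Δnorth = 12.0 − 27.9 = -15.90.
Bearing = atan2(Δeast, Δnorth) mod 360° = 200.67° ≈ 201°.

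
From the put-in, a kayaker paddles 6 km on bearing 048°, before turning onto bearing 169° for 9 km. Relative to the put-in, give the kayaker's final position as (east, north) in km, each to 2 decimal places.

(6.18, -4.82)

Leg 1 (048°, 6 km): east 6 sin 48° = 4.46, north 6 cos 48° = 4.01
Leg 2 (169°, 9 km): east 9 sin 169° = 1.72, north 9 cos 169° = -8.83
Summing: 6.18 km east, -4.82 km north → (6.18, -4.82).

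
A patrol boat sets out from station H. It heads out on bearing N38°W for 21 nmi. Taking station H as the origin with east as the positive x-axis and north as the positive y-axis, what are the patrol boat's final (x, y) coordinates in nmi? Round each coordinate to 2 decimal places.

(-12.93, 16.55)

Leg 1 (N38°W, 21 nmi): east 21 sin 322° = -12.93, north 21 cos 322° = 16.55
Summing: -12.93 nmi east, 16.55 nmi north → (-12.93, 16.55).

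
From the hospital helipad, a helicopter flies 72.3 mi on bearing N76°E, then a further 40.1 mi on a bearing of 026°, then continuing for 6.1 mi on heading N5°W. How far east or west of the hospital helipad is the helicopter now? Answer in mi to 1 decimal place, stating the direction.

87.2 mi east

Leg 1 (N76°E, 72.3 mi): east 72.3 sin 76° = 70.15, north 72.3 cos 76° = 17.49
Leg 2 (026°, 40.1 mi): east 40.1 sin 26° = 17.58, north 40.1 cos 26° = 36.04
Leg 3 (N5°W, 6.1 mi): east 6.1 sin 355° = -0.53, north 6.1 cos 355° = 6.08
Net east component: 87.20 mi.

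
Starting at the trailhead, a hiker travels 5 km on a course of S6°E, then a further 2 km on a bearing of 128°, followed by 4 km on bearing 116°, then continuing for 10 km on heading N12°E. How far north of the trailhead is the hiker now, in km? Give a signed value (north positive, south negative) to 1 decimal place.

Leg 1 (S6°E, 5 km): east 5 sin 174° = 0.52, north 5 cos 174° = -4.97
Leg 2 (128°, 2 km): east 2 sin 128° = 1.58, north 2 cos 128° = -1.23
Leg 3 (116°, 4 km): east 4 sin 116° = 3.60, north 4 cos 116° = -1.75
Leg 4 (N12°E, 10 km): east 10 sin 12° = 2.08, north 10 cos 12° = 9.78
Net north component: 1.82 km.

1.8 km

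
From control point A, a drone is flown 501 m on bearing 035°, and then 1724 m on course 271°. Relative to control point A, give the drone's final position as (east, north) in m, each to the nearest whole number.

Leg 1 (035°, 501 m): east 501 sin 35° = 287.36, north 501 cos 35° = 410.40
Leg 2 (271°, 1724 m): east 1724 sin 271° = -1723.74, north 1724 cos 271° = 30.09
Summing: -1436.38 m east, 440.48 m north → (-1436, 440).

(-1436, 440)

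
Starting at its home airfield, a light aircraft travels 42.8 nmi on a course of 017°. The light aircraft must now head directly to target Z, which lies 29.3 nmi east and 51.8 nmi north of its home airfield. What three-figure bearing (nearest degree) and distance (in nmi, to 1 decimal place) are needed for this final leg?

Leg 1 (017°, 42.8 nmi): east 42.8 sin 17° = 12.51, north 42.8 cos 17° = 40.93
Current position: (12.51, 40.93). Target: (29.3, 51.8). Remaining: Δeast = 16.79, Δnorth = 10.87.
Bearing = atan2(16.79, 10.87) mod 360° = 57.07°; distance = √((16.79)² + (10.87)²) = 19.999 nmi.

057°, 20.0 nmi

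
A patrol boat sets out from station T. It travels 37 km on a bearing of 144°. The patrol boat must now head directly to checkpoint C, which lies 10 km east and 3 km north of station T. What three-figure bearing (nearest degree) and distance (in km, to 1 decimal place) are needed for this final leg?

340°, 35.0 km

Leg 1 (144°, 37 km): east 37 sin 144° = 21.75, north 37 cos 144° = -29.93
Current position: (21.75, -29.93). Target: (10, 3). Remaining: Δeast = -11.75, Δnorth = 32.93.
Bearing = atan2(-11.75, 32.93) mod 360° = 340.37°; distance = √((-11.75)² + (32.93)²) = 34.966 km.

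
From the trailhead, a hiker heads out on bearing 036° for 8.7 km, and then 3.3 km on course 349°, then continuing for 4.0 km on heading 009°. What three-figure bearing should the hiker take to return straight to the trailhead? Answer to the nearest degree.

Leg 1 (036°, 8.7 km): east 8.7 sin 36° = 5.11, north 8.7 cos 36° = 7.04
Leg 2 (349°, 3.3 km): east 3.3 sin 349° = -0.63, north 3.3 cos 349° = 3.24
Leg 3 (009°, 4.0 km): east 4.0 sin 9° = 0.63, north 4.0 cos 9° = 3.95
Net displacement: 5.11 east, 14.23 north. Direction back to start is (-5.11, -14.23): bearing = atan2(-5.11, -14.23) mod 360° = 199.75° ≈ 200°.

200°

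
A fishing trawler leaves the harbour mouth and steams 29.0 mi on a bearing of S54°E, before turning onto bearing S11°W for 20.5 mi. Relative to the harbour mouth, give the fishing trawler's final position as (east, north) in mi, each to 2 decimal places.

(19.55, -37.17)

Leg 1 (S54°E, 29.0 mi): east 29.0 sin 126° = 23.46, north 29.0 cos 126° = -17.05
Leg 2 (S11°W, 20.5 mi): east 20.5 sin 191° = -3.91, north 20.5 cos 191° = -20.12
Summing: 19.55 mi east, -37.17 mi north → (19.55, -37.17).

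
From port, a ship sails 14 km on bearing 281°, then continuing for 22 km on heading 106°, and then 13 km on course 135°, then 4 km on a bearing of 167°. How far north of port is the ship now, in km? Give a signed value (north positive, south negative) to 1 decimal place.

Leg 1 (281°, 14 km): east 14 sin 281° = -13.74, north 14 cos 281° = 2.67
Leg 2 (106°, 22 km): east 22 sin 106° = 21.15, north 22 cos 106° = -6.06
Leg 3 (135°, 13 km): east 13 sin 135° = 9.19, north 13 cos 135° = -9.19
Leg 4 (167°, 4 km): east 4 sin 167° = 0.90, north 4 cos 167° = -3.90
Net north component: -16.48 km.

-16.5 km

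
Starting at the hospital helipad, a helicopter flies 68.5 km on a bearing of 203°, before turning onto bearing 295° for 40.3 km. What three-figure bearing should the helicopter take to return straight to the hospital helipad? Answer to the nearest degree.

Leg 1 (203°, 68.5 km): east 68.5 sin 203° = -26.77, north 68.5 cos 203° = -63.05
Leg 2 (295°, 40.3 km): east 40.3 sin 295° = -36.52, north 40.3 cos 295° = 17.03
Net displacement: -63.29 east, -46.02 north. Direction back to start is (63.29, 46.02): bearing = atan2(63.29, 46.02) mod 360° = 53.98° ≈ 054°.

054°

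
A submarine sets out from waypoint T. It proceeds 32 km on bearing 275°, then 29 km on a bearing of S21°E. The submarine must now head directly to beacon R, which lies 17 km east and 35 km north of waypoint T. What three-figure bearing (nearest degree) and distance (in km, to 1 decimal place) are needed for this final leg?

Leg 1 (275°, 32 km): east 32 sin 275° = -31.88, north 32 cos 275° = 2.79
Leg 2 (S21°E, 29 km): east 29 sin 159° = 10.39, north 29 cos 159° = -27.07
Current position: (-21.49, -24.28). Target: (17, 35). Remaining: Δeast = 38.49, Δnorth = 59.28.
Bearing = atan2(38.49, 59.28) mod 360° = 32.99°; distance = √((38.49)² + (59.28)²) = 70.681 km.

033°, 70.7 km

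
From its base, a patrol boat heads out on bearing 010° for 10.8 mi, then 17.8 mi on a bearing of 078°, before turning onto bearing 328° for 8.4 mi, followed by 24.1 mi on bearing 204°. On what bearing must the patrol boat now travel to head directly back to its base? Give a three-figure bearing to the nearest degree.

276°

Leg 1 (010°, 10.8 mi): east 10.8 sin 10° = 1.88, north 10.8 cos 10° = 10.64
Leg 2 (078°, 17.8 mi): east 17.8 sin 78° = 17.41, north 17.8 cos 78° = 3.70
Leg 3 (328°, 8.4 mi): east 8.4 sin 328° = -4.45, north 8.4 cos 328° = 7.12
Leg 4 (204°, 24.1 mi): east 24.1 sin 204° = -9.80, north 24.1 cos 204° = -22.02
Net displacement: 5.03 east, -0.56 north. Direction back to start is (-5.03, 0.56): bearing = atan2(-5.03, 0.56) mod 360° = 276.31° ≈ 276°.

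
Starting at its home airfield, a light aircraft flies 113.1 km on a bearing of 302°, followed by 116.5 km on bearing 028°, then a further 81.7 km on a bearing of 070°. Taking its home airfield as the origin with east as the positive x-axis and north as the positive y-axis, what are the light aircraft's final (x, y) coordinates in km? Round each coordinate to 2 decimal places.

(35.55, 190.74)

Leg 1 (302°, 113.1 km): east 113.1 sin 302° = -95.91, north 113.1 cos 302° = 59.93
Leg 2 (028°, 116.5 km): east 116.5 sin 28° = 54.69, north 116.5 cos 28° = 102.86
Leg 3 (070°, 81.7 km): east 81.7 sin 70° = 76.77, north 81.7 cos 70° = 27.94
Summing: 35.55 km east, 190.74 km north → (35.55, 190.74).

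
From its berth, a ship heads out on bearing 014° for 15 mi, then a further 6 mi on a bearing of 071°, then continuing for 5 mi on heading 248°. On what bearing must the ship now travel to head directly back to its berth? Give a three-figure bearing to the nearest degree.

Leg 1 (014°, 15 mi): east 15 sin 14° = 3.63, north 15 cos 14° = 14.55
Leg 2 (071°, 6 mi): east 6 sin 71° = 5.67, north 6 cos 71° = 1.95
Leg 3 (248°, 5 mi): east 5 sin 248° = -4.64, north 5 cos 248° = -1.87
Net displacement: 4.67 east, 14.63 north. Direction back to start is (-4.67, -14.63): bearing = atan2(-4.67, -14.63) mod 360° = 197.68° ≈ 198°.

198°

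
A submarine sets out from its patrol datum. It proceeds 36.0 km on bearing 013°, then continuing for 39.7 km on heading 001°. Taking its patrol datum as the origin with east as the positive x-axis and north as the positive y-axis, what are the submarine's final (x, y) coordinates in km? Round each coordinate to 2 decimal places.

Leg 1 (013°, 36.0 km): east 36.0 sin 13° = 8.10, north 36.0 cos 13° = 35.08
Leg 2 (001°, 39.7 km): east 39.7 sin 1° = 0.69, north 39.7 cos 1° = 39.69
Summing: 8.79 km east, 74.77 km north → (8.79, 74.77).

(8.79, 74.77)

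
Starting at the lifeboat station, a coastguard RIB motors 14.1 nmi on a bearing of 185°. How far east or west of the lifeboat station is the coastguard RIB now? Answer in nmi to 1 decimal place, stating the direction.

1.2 nmi west

Leg 1 (185°, 14.1 nmi): east 14.1 sin 185° = -1.23, north 14.1 cos 185° = -14.05
Net east component: -1.23 nmi.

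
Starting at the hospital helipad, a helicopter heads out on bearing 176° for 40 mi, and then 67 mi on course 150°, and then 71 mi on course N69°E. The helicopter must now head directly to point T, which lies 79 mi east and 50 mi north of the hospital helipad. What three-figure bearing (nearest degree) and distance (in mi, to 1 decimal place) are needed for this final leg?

349°, 124.7 mi

Leg 1 (176°, 40 mi): east 40 sin 176° = 2.79, north 40 cos 176° = -39.90
Leg 2 (150°, 67 mi): east 67 sin 150° = 33.50, north 67 cos 150° = -58.02
Leg 3 (N69°E, 71 mi): east 71 sin 69° = 66.28, north 71 cos 69° = 25.44
Current position: (102.57, -72.48). Target: (79, 50). Remaining: Δeast = -23.57, Δnorth = 122.48.
Bearing = atan2(-23.57, 122.48) mod 360° = 349.11°; distance = √((-23.57)² + (122.48)²) = 124.730 mi.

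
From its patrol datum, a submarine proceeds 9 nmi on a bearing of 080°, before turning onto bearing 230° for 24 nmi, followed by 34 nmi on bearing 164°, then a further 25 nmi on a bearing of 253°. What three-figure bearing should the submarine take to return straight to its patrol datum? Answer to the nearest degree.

024°

Leg 1 (080°, 9 nmi): east 9 sin 80° = 8.86, north 9 cos 80° = 1.56
Leg 2 (230°, 24 nmi): east 24 sin 230° = -18.39, north 24 cos 230° = -15.43
Leg 3 (164°, 34 nmi): east 34 sin 164° = 9.37, north 34 cos 164° = -32.68
Leg 4 (253°, 25 nmi): east 25 sin 253° = -23.91, north 25 cos 253° = -7.31
Net displacement: -24.06 east, -53.86 north. Direction back to start is (24.06, 53.86): bearing = atan2(24.06, 53.86) mod 360° = 24.07° ≈ 024°.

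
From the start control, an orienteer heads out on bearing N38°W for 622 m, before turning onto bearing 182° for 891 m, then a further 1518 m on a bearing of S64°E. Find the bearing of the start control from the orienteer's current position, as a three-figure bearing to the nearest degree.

Leg 1 (N38°W, 622 m): east 622 sin 322° = -382.94, north 622 cos 322° = 490.14
Leg 2 (182°, 891 m): east 891 sin 182° = -31.10, north 891 cos 182° = -890.46
Leg 3 (S64°E, 1518 m): east 1518 sin 116° = 1364.37, north 1518 cos 116° = -665.45
Net displacement: 950.33 east, -1065.76 north. Direction back to start is (-950.33, 1065.76): bearing = atan2(-950.33, 1065.76) mod 360° = 318.28° ≈ 318°.

318°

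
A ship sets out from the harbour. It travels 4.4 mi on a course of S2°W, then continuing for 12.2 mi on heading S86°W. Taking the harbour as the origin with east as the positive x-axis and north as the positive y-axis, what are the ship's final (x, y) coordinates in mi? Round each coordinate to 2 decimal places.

(-12.32, -5.25)

Leg 1 (S2°W, 4.4 mi): east 4.4 sin 182° = -0.15, north 4.4 cos 182° = -4.40
Leg 2 (S86°W, 12.2 mi): east 12.2 sin 266° = -12.17, north 12.2 cos 266° = -0.85
Summing: -12.32 mi east, -5.25 mi north → (-12.32, -5.25).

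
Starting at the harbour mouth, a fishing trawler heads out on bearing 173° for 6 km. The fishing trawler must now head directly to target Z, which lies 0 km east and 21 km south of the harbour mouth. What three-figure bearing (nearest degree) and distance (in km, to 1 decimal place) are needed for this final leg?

183°, 15.1 km

Leg 1 (173°, 6 km): east 6 sin 173° = 0.73, north 6 cos 173° = -5.96
Current position: (0.73, -5.96). Target: (0, -21). Remaining: Δeast = -0.73, Δnorth = -15.04.
Bearing = atan2(-0.73, -15.04) mod 360° = 182.78°; distance = √((-0.73)² + (-15.04)²) = 15.062 km.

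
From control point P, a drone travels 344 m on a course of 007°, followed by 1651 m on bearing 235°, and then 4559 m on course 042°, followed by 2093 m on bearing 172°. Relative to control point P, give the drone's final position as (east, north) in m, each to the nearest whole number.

Leg 1 (007°, 344 m): east 344 sin 7° = 41.92, north 344 cos 7° = 341.44
Leg 2 (235°, 1651 m): east 1651 sin 235° = -1352.42, north 1651 cos 235° = -946.97
Leg 3 (042°, 4559 m): east 4559 sin 42° = 3050.57, north 4559 cos 42° = 3388.00
Leg 4 (172°, 2093 m): east 2093 sin 172° = 291.29, north 2093 cos 172° = -2072.63
Summing: 2031.36 m east, 709.83 m north → (2031, 710).

(2031, 710)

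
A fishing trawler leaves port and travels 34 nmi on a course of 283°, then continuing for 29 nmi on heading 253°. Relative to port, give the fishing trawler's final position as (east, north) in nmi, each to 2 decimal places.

(-60.86, -0.83)

Leg 1 (283°, 34 nmi): east 34 sin 283° = -33.13, north 34 cos 283° = 7.65
Leg 2 (253°, 29 nmi): east 29 sin 253° = -27.73, north 29 cos 253° = -8.48
Summing: -60.86 nmi east, -0.83 nmi north → (-60.86, -0.83).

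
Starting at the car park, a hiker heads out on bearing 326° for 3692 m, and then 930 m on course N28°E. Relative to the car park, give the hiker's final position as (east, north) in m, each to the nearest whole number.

Leg 1 (326°, 3692 m): east 3692 sin 326° = -2064.54, north 3692 cos 326° = 3060.81
Leg 2 (N28°E, 930 m): east 930 sin 28° = 436.61, north 930 cos 28° = 821.14
Summing: -1627.93 m east, 3881.95 m north → (-1628, 3882).

(-1628, 3882)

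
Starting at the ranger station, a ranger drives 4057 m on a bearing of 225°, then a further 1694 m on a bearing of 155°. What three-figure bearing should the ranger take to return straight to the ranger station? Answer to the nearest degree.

Leg 1 (225°, 4057 m): east 4057 sin 225° = -2868.73, north 4057 cos 225° = -2868.73
Leg 2 (155°, 1694 m): east 1694 sin 155° = 715.92, north 1694 cos 155° = -1535.29
Net displacement: -2152.82 east, -4404.02 north. Direction back to start is (2152.82, 4404.02): bearing = atan2(2152.82, 4404.02) mod 360° = 26.05° ≈ 026°.

026°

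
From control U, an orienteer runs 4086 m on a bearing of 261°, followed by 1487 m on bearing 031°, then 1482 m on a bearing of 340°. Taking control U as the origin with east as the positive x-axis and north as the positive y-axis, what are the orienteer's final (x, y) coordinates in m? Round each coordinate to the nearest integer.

Leg 1 (261°, 4086 m): east 4086 sin 261° = -4035.69, north 4086 cos 261° = -639.19
Leg 2 (031°, 1487 m): east 1487 sin 31° = 765.86, north 1487 cos 31° = 1274.61
Leg 3 (340°, 1482 m): east 1482 sin 340° = -506.87, north 1482 cos 340° = 1392.62
Summing: -3776.71 m east, 2028.04 m north → (-3777, 2028).

(-3777, 2028)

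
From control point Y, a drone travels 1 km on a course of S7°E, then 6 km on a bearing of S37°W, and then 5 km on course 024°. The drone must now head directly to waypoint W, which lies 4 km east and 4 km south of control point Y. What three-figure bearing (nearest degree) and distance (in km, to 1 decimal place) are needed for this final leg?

117°, 6.1 km

Leg 1 (S7°E, 1 km): east 1 sin 173° = 0.12, north 1 cos 173° = -0.99
Leg 2 (S37°W, 6 km): east 6 sin 217° = -3.61, north 6 cos 217° = -4.79
Leg 3 (024°, 5 km): east 5 sin 24° = 2.03, north 5 cos 24° = 4.57
Current position: (-1.46, -1.22). Target: (4, -4). Remaining: Δeast = 5.46, Δnorth = -2.78.
Bearing = atan2(5.46, -2.78) mod 360° = 117.03°; distance = √((5.46)² + (-2.78)²) = 6.124 km.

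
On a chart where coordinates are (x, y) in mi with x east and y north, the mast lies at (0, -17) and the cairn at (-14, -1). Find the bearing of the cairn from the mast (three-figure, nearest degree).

Δeast = -14 − 0 = -14.00; Δnorth = -1 − -17 = 16.00.
Bearing = atan2(Δeast, Δnorth) mod 360° = 318.81° ≈ 319°.

319°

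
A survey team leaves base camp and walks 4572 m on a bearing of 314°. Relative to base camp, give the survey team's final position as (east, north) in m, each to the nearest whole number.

(-3289, 3176)

Leg 1 (314°, 4572 m): east 4572 sin 314° = -3288.82, north 4572 cos 314° = 3175.98
Summing: -3288.82 m east, 3175.98 m north → (-3289, 3176).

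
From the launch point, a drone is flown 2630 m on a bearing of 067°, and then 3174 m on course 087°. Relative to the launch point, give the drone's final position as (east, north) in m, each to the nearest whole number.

(5591, 1194)

Leg 1 (067°, 2630 m): east 2630 sin 67° = 2420.93, north 2630 cos 67° = 1027.62
Leg 2 (087°, 3174 m): east 3174 sin 87° = 3169.65, north 3174 cos 87° = 166.11
Summing: 5590.58 m east, 1193.74 m north → (5591, 1194).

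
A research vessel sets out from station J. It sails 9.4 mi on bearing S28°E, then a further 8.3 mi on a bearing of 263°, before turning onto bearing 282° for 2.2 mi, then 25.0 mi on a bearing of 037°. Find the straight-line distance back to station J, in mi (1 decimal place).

14.3 mi

Leg 1 (S28°E, 9.4 mi): east 9.4 sin 152° = 4.41, north 9.4 cos 152° = -8.30
Leg 2 (263°, 8.3 mi): east 8.3 sin 263° = -8.24, north 8.3 cos 263° = -1.01
Leg 3 (282°, 2.2 mi): east 2.2 sin 282° = -2.15, north 2.2 cos 282° = 0.46
Leg 4 (037°, 25.0 mi): east 25.0 sin 37° = 15.05, north 25.0 cos 37° = 19.97
Net: 9.07 east, 11.11 north. Distance = √((9.07)² + (11.11)²) = 14.343 mi.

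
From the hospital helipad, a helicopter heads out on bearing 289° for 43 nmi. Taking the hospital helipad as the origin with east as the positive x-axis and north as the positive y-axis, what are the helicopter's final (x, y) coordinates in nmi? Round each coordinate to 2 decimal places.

(-40.66, 14.00)

Leg 1 (289°, 43 nmi): east 43 sin 289° = -40.66, north 43 cos 289° = 14.00
Summing: -40.66 nmi east, 14.00 nmi north → (-40.66, 14.00).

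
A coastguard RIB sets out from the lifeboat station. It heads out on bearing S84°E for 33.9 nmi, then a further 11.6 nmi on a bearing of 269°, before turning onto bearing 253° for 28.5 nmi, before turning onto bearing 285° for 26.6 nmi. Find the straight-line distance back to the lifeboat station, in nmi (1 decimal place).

31.3 nmi

Leg 1 (S84°E, 33.9 nmi): east 33.9 sin 96° = 33.71, north 33.9 cos 96° = -3.54
Leg 2 (269°, 11.6 nmi): east 11.6 sin 269° = -11.60, north 11.6 cos 269° = -0.20
Leg 3 (253°, 28.5 nmi): east 28.5 sin 253° = -27.25, north 28.5 cos 253° = -8.33
Leg 4 (285°, 26.6 nmi): east 26.6 sin 285° = -25.69, north 26.6 cos 285° = 6.88
Net: -30.83 east, -5.19 north. Distance = √((-30.83)² + (-5.19)²) = 31.267 nmi.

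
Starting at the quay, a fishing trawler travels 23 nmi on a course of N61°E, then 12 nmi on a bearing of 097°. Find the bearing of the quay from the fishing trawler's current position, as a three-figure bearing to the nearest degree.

253°

Leg 1 (N61°E, 23 nmi): east 23 sin 61° = 20.12, north 23 cos 61° = 11.15
Leg 2 (097°, 12 nmi): east 12 sin 97° = 11.91, north 12 cos 97° = -1.46
Net displacement: 32.03 east, 9.69 north. Direction back to start is (-32.03, -9.69): bearing = atan2(-32.03, -9.69) mod 360° = 253.17° ≈ 253°.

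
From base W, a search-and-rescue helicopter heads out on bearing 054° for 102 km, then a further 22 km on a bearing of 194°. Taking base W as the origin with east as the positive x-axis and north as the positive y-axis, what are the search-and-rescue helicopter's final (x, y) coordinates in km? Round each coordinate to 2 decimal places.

(77.20, 38.61)

Leg 1 (054°, 102 km): east 102 sin 54° = 82.52, north 102 cos 54° = 59.95
Leg 2 (194°, 22 km): east 22 sin 194° = -5.32, north 22 cos 194° = -21.35
Summing: 77.20 km east, 38.61 km north → (77.20, 38.61).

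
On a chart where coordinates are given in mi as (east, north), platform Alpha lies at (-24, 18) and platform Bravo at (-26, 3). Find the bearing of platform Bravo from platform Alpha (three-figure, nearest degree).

Δeast = -26 − -24 = -2.00; Δnorth = 3 − 18 = -15.00.
Bearing = atan2(Δeast, Δnorth) mod 360° = 187.59° ≈ 188°.

188°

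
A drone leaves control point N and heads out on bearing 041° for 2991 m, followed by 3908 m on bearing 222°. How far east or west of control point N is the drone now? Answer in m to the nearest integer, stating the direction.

653 m west

Leg 1 (041°, 2991 m): east 2991 sin 41° = 1962.27, north 2991 cos 41° = 2257.34
Leg 2 (222°, 3908 m): east 3908 sin 222° = -2614.96, north 3908 cos 222° = -2904.21
Net east component: -652.69 m.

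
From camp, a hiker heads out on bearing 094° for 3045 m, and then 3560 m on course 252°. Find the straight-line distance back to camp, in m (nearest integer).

Leg 1 (094°, 3045 m): east 3045 sin 94° = 3037.58, north 3045 cos 94° = -212.41
Leg 2 (252°, 3560 m): east 3560 sin 252° = -3385.76, north 3560 cos 252° = -1100.10
Net: -348.18 east, -1312.51 north. Distance = √((-348.18)² + (-1312.51)²) = 1357.906 m.

1358 m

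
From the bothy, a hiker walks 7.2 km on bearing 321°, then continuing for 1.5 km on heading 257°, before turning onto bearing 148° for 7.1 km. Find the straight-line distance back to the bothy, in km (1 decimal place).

2.4 km

Leg 1 (321°, 7.2 km): east 7.2 sin 321° = -4.53, north 7.2 cos 321° = 5.60
Leg 2 (257°, 1.5 km): east 1.5 sin 257° = -1.46, north 1.5 cos 257° = -0.34
Leg 3 (148°, 7.1 km): east 7.1 sin 148° = 3.76, north 7.1 cos 148° = -6.02
Net: -2.23 east, -0.76 north. Distance = √((-2.23)² + (-0.76)²) = 2.357 km.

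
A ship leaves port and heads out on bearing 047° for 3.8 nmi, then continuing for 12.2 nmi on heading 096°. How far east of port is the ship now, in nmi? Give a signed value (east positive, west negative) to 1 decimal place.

Leg 1 (047°, 3.8 nmi): east 3.8 sin 47° = 2.78, north 3.8 cos 47° = 2.59
Leg 2 (096°, 12.2 nmi): east 12.2 sin 96° = 12.13, north 12.2 cos 96° = -1.28
Net east component: 14.91 nmi.

14.9 nmi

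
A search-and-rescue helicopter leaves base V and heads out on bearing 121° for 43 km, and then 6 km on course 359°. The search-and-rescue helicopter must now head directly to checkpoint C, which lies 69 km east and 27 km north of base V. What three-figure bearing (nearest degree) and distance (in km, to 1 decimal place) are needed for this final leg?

Leg 1 (121°, 43 km): east 43 sin 121° = 36.86, north 43 cos 121° = -22.15
Leg 2 (359°, 6 km): east 6 sin 359° = -0.10, north 6 cos 359° = 6.00
Current position: (36.75, -16.15). Target: (69, 27). Remaining: Δeast = 32.25, Δnorth = 43.15.
Bearing = atan2(32.25, 43.15) mod 360° = 36.77°; distance = √((32.25)² + (43.15)²) = 53.866 km.

037°, 53.9 km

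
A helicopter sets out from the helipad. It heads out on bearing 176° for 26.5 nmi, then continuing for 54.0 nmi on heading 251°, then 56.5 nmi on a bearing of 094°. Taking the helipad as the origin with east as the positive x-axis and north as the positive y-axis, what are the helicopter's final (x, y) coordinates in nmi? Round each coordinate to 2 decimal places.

(7.15, -47.96)

Leg 1 (176°, 26.5 nmi): east 26.5 sin 176° = 1.85, north 26.5 cos 176° = -26.44
Leg 2 (251°, 54.0 nmi): east 54.0 sin 251° = -51.06, north 54.0 cos 251° = -17.58
Leg 3 (094°, 56.5 nmi): east 56.5 sin 94° = 56.36, north 56.5 cos 94° = -3.94
Summing: 7.15 nmi east, -47.96 nmi north → (7.15, -47.96).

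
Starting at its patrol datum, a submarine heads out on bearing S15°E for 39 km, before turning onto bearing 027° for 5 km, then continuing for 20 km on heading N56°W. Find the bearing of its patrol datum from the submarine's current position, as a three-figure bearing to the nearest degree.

Leg 1 (S15°E, 39 km): east 39 sin 165° = 10.09, north 39 cos 165° = -37.67
Leg 2 (027°, 5 km): east 5 sin 27° = 2.27, north 5 cos 27° = 4.46
Leg 3 (N56°W, 20 km): east 20 sin 304° = -16.58, north 20 cos 304° = 11.18
Net displacement: -4.22 east, -22.03 north. Direction back to start is (4.22, 22.03): bearing = atan2(4.22, 22.03) mod 360° = 10.84° ≈ 011°.

011°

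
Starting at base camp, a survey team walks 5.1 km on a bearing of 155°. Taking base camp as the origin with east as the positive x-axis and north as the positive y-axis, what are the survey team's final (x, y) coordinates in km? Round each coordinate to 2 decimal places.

Leg 1 (155°, 5.1 km): east 5.1 sin 155° = 2.16, north 5.1 cos 155° = -4.62
Summing: 2.16 km east, -4.62 km north → (2.16, -4.62).

(2.16, -4.62)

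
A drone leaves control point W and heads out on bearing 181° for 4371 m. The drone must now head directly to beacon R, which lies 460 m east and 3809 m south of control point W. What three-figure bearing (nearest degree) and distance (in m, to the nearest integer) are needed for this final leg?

044°, 776 m

Leg 1 (181°, 4371 m): east 4371 sin 181° = -76.28, north 4371 cos 181° = -4370.33
Current position: (-76.28, -4370.33). Target: (460, -3809). Remaining: Δeast = 536.28, Δnorth = 561.33.
Bearing = atan2(536.28, 561.33) mod 360° = 43.69°; distance = √((536.28)² + (561.33)²) = 776.336 m.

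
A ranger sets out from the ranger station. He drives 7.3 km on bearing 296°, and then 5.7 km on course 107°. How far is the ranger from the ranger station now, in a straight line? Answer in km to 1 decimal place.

Leg 1 (296°, 7.3 km): east 7.3 sin 296° = -6.56, north 7.3 cos 296° = 3.20
Leg 2 (107°, 5.7 km): east 5.7 sin 107° = 5.45, north 5.7 cos 107° = -1.67
Net: -1.11 east, 1.53 north. Distance = √((-1.11)² + (1.53)²) = 1.893 km.

1.9 km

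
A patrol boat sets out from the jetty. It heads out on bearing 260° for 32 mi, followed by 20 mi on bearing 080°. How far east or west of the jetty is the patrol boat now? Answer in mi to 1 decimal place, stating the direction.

11.8 mi west

Leg 1 (260°, 32 mi): east 32 sin 260° = -31.51, north 32 cos 260° = -5.56
Leg 2 (080°, 20 mi): east 20 sin 80° = 19.70, north 20 cos 80° = 3.47
Net east component: -11.82 mi.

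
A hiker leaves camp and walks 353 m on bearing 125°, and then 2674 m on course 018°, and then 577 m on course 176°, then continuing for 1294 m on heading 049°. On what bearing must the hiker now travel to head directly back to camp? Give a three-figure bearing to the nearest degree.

219°

Leg 1 (125°, 353 m): east 353 sin 125° = 289.16, north 353 cos 125° = -202.47
Leg 2 (018°, 2674 m): east 2674 sin 18° = 826.31, north 2674 cos 18° = 2543.13
Leg 3 (176°, 577 m): east 577 sin 176° = 40.25, north 577 cos 176° = -575.59
Leg 4 (049°, 1294 m): east 1294 sin 49° = 976.59, north 1294 cos 49° = 848.94
Net displacement: 2132.32 east, 2614.00 north. Direction back to start is (-2132.32, -2614.00): bearing = atan2(-2132.32, -2614.00) mod 360° = 219.21° ≈ 219°.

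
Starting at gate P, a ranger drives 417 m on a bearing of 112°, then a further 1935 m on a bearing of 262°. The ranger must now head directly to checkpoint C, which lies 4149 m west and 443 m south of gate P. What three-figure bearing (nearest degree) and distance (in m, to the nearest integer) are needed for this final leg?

270°, 2620 m

Leg 1 (112°, 417 m): east 417 sin 112° = 386.64, north 417 cos 112° = -156.21
Leg 2 (262°, 1935 m): east 1935 sin 262° = -1916.17, north 1935 cos 262° = -269.30
Current position: (-1529.53, -425.51). Target: (-4149, -443). Remaining: Δeast = -2619.47, Δnorth = -17.49.
Bearing = atan2(-2619.47, -17.49) mod 360° = 269.62°; distance = √((-2619.47)² + (-17.49)²) = 2619.525 m.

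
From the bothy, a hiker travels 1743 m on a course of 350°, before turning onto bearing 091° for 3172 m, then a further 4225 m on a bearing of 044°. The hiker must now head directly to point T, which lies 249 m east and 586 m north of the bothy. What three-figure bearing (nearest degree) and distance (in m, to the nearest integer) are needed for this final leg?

233°, 6913 m

Leg 1 (350°, 1743 m): east 1743 sin 350° = -302.67, north 1743 cos 350° = 1716.52
Leg 2 (091°, 3172 m): east 3172 sin 91° = 3171.52, north 3172 cos 91° = -55.36
Leg 3 (044°, 4225 m): east 4225 sin 44° = 2934.93, north 4225 cos 44° = 3039.21
Current position: (5803.78, 4700.37). Target: (249, 586). Remaining: Δeast = -5554.78, Δnorth = -4114.37.
Bearing = atan2(-5554.78, -4114.37) mod 360° = 233.47°; distance = √((-5554.78)² + (-4114.37)²) = 6912.571 m.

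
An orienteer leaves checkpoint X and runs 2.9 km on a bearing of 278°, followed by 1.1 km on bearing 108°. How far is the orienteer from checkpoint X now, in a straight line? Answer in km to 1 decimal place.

Leg 1 (278°, 2.9 km): east 2.9 sin 278° = -2.87, north 2.9 cos 278° = 0.40
Leg 2 (108°, 1.1 km): east 1.1 sin 108° = 1.05, north 1.1 cos 108° = -0.34
Net: -1.83 east, 0.06 north. Distance = √((-1.83)² + (0.06)²) = 1.827 km.

1.8 km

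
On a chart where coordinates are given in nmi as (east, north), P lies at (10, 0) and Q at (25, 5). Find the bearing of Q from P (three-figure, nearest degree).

Δeast = 25 − 10 = 15.00; Δnorth = 5 − 0 = 5.00.
Bearing = atan2(Δeast, Δnorth) mod 360° = 71.57° ≈ 072°.

072°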